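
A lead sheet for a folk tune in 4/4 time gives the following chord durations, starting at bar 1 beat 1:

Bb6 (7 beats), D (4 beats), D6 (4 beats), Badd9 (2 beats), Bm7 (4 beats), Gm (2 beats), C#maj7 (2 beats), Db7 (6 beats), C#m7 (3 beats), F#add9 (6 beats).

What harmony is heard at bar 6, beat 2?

Beat 2 of bar 6 is beat (6−1)×4 + 2 = 22 overall.
Running totals: Bb6 ends at 7, D ends at 11, D6 ends at 15, Badd9 ends at 17, Bm7 ends at 21, Gm ends at 23.
Beat 22 falls within Gm.

Gm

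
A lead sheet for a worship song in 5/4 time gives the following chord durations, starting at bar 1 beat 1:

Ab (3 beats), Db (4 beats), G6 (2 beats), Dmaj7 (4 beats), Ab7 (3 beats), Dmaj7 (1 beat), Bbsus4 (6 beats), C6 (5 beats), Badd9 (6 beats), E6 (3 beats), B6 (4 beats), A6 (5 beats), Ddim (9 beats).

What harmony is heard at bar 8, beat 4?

B6

Beat 4 of bar 8 is beat (8−1)×5 + 4 = 39 overall.
Running totals: Ab ends at 3, Db ends at 7, G6 ends at 9, Dmaj7 ends at 13, Ab7 ends at 16, Dmaj7 ends at 17, Bbsus4 ends at 23, C6 ends at 28, Badd9 ends at 34, E6 ends at 37, B6 ends at 41.
Beat 39 falls within B6.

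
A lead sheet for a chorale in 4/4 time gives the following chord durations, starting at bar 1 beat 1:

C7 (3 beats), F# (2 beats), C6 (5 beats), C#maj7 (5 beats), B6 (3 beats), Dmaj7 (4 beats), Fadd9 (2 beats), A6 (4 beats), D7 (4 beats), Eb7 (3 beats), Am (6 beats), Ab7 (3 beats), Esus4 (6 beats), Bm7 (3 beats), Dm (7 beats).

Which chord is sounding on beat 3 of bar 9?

Eb7

Beat 3 of bar 9 is beat (9−1)×4 + 3 = 35 overall.
Running totals: C7 ends at 3, F# ends at 5, C6 ends at 10, C#maj7 ends at 15, B6 ends at 18, Dmaj7 ends at 22, Fadd9 ends at 24, A6 ends at 28, D7 ends at 32, Eb7 ends at 35.
Beat 35 falls within Eb7.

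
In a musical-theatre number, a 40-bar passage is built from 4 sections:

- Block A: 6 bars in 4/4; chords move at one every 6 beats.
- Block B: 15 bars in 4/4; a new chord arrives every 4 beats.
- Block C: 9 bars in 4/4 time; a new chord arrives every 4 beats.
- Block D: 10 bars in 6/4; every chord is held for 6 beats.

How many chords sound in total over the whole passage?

38 chords

A: 6 bars × 4 beats = 24 beats; 6 beats/chord → 4 chords.
B: 15 bars × 4 beats = 60 beats; 4 beats/chord → 15 chords.
C: 9 bars × 4 beats = 36 beats; 4 beats/chord → 9 chords.
D: 10 bars × 6 beats = 60 beats; 6 beats/chord → 10 chords.
Total: 4 + 15 + 9 + 10 = 38.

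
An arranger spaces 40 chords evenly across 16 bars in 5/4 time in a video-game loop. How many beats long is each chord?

2 beats

16 bars × 5 beats/bar = 80 beats total.
80 beats ÷ 40 chords = 2 beats per chord.
(That is a half note.)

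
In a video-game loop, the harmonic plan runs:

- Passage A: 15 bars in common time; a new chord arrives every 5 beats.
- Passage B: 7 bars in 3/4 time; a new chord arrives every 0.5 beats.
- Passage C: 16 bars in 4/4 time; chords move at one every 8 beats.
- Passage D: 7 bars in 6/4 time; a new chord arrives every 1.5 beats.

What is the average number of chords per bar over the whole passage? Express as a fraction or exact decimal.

A: 15 bars of 4 beats is 60 beats; at 5 beats each that's 12 chords.
B: 7 bars of 3 beats is 21 beats; at 0.5 beats each that's 42 chords.
C: 16 bars of 4 beats is 64 beats; at 8 beats each that's 8 chords.
D: 7 bars of 6 beats is 42 beats; at 1.5 beats each that's 28 chords.
Overall: 90 chords over 45 bars → 90/45 = 2 chords per bar.

2 chords per bar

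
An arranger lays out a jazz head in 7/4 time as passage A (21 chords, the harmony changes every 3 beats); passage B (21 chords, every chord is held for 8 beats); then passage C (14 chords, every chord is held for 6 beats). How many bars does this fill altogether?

45 bars

A: 21 × 3 = 63 beats = 9 bars.
B: 21 × 8 = 168 beats = 24 bars.
C: 14 × 6 = 84 beats = 12 bars.
Total: 9 + 24 + 12 = 45 bars.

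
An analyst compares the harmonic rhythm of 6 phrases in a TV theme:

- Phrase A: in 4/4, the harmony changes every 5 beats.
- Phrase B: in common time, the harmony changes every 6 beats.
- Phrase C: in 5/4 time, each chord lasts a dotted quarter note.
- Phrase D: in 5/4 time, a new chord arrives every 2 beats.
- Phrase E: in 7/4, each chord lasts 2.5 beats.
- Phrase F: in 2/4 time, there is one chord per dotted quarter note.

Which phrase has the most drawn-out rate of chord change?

A: 4/5 = 0.8 chords/bar.
B: 4/6 = 2/3 chords/bar.
C: 5/1.5 = 10/3 chords/bar.
D: 5/2 = 2.5 chords/bar.
E: 7/2.5 = 2.8 chords/bar.
F: 2/1.5 = 4/3 chords/bar.
Slowest is B at 2/3 chords/bar.

Phrase B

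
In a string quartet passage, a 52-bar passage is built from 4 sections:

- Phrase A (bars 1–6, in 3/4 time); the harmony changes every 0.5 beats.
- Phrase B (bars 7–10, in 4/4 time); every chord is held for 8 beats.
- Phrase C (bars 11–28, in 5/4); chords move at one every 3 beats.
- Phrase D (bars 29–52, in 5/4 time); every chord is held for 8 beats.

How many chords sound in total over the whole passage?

83 chords

A: 6·3 = 18 beats, 18/0.5 = 36 chords.
B: 4·4 = 16 beats, 16/8 = 2 chords.
C: 18·5 = 90 beats, 90/3 = 30 chords.
D: 24·5 = 120 beats, 120/8 = 15 chords.
Total: 36 + 2 + 30 + 15 = 83.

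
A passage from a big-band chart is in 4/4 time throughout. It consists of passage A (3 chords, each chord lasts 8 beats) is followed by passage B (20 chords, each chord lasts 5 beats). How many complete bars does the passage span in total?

A: 3 × 8 = 24 beats = 6 bars.
B: 20 × 5 = 100 beats = 25 bars.
Total: 6 + 25 = 31 bars.

31 bars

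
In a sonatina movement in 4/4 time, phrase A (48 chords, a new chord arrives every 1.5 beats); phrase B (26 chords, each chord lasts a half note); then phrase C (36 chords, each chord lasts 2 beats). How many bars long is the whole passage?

A: 48 × 1.5 = 72 beats = 18 bars.
B: 26 × 2 = 52 beats = 13 bars.
C: 36 × 2 = 72 beats = 18 bars.
Total: 18 + 13 + 18 = 49 bars.

49 bars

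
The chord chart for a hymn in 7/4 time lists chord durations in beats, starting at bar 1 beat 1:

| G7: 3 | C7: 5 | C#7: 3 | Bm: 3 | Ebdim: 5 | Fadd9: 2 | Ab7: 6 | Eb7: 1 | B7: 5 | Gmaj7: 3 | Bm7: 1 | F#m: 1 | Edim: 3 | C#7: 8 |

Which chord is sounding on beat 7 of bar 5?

Gmaj7

Beat 7 of bar 5 is beat (5−1)×7 + 7 = 35 overall.
Running totals: G7 ends at 3, C7 ends at 8, C#7 ends at 11, Bm ends at 14, Ebdim ends at 19, Fadd9 ends at 21, Ab7 ends at 27, Eb7 ends at 28, B7 ends at 33, Gmaj7 ends at 36.
Beat 35 falls within Gmaj7.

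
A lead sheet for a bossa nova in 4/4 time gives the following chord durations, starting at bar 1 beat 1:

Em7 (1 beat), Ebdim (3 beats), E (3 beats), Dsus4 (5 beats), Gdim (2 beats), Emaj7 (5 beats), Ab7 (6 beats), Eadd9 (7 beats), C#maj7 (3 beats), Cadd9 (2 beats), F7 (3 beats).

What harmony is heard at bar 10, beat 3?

F7

Beat 3 of bar 10 is beat (10−1)×4 + 3 = 39 overall.
Running totals: Em7 ends at 1, Ebdim ends at 4, E ends at 7, Dsus4 ends at 12, Gdim ends at 14, Emaj7 ends at 19, Ab7 ends at 25, Eadd9 ends at 32, C#maj7 ends at 35, Cadd9 ends at 37, F7 ends at 40.
Beat 39 falls within F7.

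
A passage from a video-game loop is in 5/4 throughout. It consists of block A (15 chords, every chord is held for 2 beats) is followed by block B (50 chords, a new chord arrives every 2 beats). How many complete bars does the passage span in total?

26 bars

A: 15 × 2 = 30 beats = 6 bars.
B: 50 × 2 = 100 beats = 20 bars.
Total: 6 + 20 = 26 bars.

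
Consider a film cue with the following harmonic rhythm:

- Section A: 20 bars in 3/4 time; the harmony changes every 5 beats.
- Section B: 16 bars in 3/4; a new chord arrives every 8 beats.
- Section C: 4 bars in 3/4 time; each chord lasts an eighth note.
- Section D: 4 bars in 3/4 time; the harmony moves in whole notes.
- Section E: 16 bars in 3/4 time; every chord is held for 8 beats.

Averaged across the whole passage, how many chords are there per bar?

0.85 chords per bar

A: 20 × 3 = 60 beats ÷ 5 = 12 chords.
B: 16 × 3 = 48 beats ÷ 8 = 6 chords.
C: 4 × 3 = 12 beats ÷ 0.5 = 24 chords.
D: 4 × 3 = 12 beats ÷ 4 = 3 chords.
E: 16 × 3 = 48 beats ÷ 8 = 6 chords.
Overall: 51 chords over 60 bars → 51/60 = 0.85 chords per bar.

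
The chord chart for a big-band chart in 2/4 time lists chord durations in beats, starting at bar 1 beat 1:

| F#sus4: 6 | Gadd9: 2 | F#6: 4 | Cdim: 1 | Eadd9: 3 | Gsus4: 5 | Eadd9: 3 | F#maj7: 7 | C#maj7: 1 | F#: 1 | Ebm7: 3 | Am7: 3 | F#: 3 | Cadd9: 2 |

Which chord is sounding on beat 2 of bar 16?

Beat 2 of bar 16 is beat (16−1)×2 + 2 = 32 overall.
Running totals: F#sus4 ends at 6, Gadd9 ends at 8, F#6 ends at 12, Cdim ends at 13, Eadd9 ends at 16, Gsus4 ends at 21, Eadd9 ends at 24, F#maj7 ends at 31, C#maj7 ends at 32.
Beat 32 falls within C#maj7.

C#maj7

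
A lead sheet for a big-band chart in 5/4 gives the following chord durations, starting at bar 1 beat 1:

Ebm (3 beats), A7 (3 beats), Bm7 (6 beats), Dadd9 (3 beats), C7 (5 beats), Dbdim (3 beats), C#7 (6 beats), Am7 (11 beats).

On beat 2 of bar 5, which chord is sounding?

Dbdim

Beat 2 of bar 5 is beat (5−1)×5 + 2 = 22 overall.
Running totals: Ebm ends at 3, A7 ends at 6, Bm7 ends at 12, Dadd9 ends at 15, C7 ends at 20, Dbdim ends at 23.
Beat 22 falls within Dbdim.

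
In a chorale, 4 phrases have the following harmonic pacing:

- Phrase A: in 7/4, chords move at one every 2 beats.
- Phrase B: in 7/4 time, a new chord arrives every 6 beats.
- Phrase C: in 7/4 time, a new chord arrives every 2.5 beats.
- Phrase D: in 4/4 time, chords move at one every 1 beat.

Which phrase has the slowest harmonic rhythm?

Phrase B

A: 7 beats/bar ÷ 2 beats/chord = 3.5 chords/bar.
B: 7 beats/bar ÷ 6 beats/chord = 7/6 chords/bar.
C: 7 beats/bar ÷ 2.5 beats/chord = 2.8 chords/bar.
D: 4 beats/bar ÷ 1 beat/chord = 4 chords/bar.
Slowest is B at 7/6 chords/bar.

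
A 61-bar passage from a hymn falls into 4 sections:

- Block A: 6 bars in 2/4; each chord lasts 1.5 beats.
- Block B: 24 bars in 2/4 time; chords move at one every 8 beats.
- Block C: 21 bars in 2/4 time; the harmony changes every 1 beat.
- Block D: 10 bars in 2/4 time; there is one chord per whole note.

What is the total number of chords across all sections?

61 chords

A has 12 beats and chords last 1.5 each, so 8 chords.
B has 48 beats and chords last 8 each, so 6 chords.
C has 42 beats and chords last 1 each, so 42 chords.
D has 20 beats and chords last 4 each, so 5 chords.
Total: 8 + 6 + 42 + 5 = 61.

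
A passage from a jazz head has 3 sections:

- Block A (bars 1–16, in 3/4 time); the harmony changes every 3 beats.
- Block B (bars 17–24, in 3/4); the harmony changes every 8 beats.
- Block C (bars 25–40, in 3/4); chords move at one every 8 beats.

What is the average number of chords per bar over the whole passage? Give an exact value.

0.625 chords per bar

A: 16 × 3 = 48 beats ÷ 3 = 16 chords.
B: 8 × 3 = 24 beats ÷ 8 = 3 chords.
C: 16 × 3 = 48 beats ÷ 8 = 6 chords.
Overall: 25 chords over 40 bars → 25/40 = 0.625 chords per bar.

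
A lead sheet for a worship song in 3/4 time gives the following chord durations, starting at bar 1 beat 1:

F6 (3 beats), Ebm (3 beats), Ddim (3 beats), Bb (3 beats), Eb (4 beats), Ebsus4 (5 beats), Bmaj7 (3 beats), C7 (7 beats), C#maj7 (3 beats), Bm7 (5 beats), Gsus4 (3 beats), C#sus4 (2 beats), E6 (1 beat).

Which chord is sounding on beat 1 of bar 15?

C#sus4

Beat 1 of bar 15 is beat (15−1)×3 + 1 = 43 overall.
Running totals: F6 ends at 3, Ebm ends at 6, Ddim ends at 9, Bb ends at 12, Eb ends at 16, Ebsus4 ends at 21, Bmaj7 ends at 24, C7 ends at 31, C#maj7 ends at 34, Bm7 ends at 39, Gsus4 ends at 42, C#sus4 ends at 44.
Beat 43 falls within C#sus4.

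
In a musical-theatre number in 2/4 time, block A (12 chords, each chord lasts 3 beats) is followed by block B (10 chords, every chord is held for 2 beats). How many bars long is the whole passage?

A: 12 × 3 = 36 beats = 18 bars.
B: 10 × 2 = 20 beats = 10 bars.
Total: 18 + 10 = 28 bars.

28 bars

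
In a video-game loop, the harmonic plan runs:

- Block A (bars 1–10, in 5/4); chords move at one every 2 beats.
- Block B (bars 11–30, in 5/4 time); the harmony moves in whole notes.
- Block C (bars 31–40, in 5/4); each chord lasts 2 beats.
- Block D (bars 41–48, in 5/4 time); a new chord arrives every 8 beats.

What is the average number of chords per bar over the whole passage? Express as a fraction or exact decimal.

A: 10 bars of 5 beats is 50 beats; at 2 beats each that's 25 chords.
B: 20 bars of 5 beats is 100 beats; at 4 beats each that's 25 chords.
C: 10 bars of 5 beats is 50 beats; at 2 beats each that's 25 chords.
D: 8 bars of 5 beats is 40 beats; at 8 beats each that's 5 chords.
Overall: 80 chords over 48 bars → 80/48 = 5/3 chords per bar.

5/3 chords per bar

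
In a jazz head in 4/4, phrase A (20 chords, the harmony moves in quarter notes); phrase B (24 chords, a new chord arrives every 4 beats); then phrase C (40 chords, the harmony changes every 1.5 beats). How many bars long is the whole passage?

A: 20 × 1 = 20 beats = 5 bars.
B: 24 × 4 = 96 beats = 24 bars.
C: 40 × 1.5 = 60 beats = 15 bars.
Total: 5 + 24 + 15 = 44 bars.

44 bars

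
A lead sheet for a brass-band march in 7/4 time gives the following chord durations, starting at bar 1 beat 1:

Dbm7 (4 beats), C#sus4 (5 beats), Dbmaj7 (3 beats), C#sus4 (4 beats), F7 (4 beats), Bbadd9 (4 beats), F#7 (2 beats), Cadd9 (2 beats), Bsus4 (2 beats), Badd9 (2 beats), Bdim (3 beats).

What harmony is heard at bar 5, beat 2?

Beat 2 of bar 5 is beat (5−1)×7 + 2 = 30 overall.
Running totals: Dbm7 ends at 4, C#sus4 ends at 9, Dbmaj7 ends at 12, C#sus4 ends at 16, F7 ends at 20, Bbadd9 ends at 24, F#7 ends at 26, Cadd9 ends at 28, Bsus4 ends at 30.
Beat 30 falls within Bsus4.

Bsus4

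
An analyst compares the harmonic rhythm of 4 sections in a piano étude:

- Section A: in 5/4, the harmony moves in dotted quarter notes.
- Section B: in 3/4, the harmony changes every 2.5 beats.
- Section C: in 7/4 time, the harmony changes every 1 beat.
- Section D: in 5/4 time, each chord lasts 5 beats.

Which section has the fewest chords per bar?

A: each chord is 1.5 beats in 5/4, so 10/3 per bar.
B: each chord is 2.5 beats in 3/4, so 1.2 per bar.
C: each chord is 1 beat in 7/4, so 7 per bar.
D: each chord is 5 beats in 5/4, so 1 per bar.
Slowest is D at 1 chords/bar.

Section D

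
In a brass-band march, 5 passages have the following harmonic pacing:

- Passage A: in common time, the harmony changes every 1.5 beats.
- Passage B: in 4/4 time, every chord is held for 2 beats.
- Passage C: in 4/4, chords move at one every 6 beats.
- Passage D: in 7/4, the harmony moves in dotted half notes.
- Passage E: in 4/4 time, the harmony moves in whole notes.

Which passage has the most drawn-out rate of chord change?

Passage C

A: 4/1.5 = 8/3 chords/bar.
B: 4/2 = 2 chords/bar.
C: 4/6 = 2/3 chords/bar.
D: 7/3 = 7/3 chords/bar.
E: 4/4 = 1 chord/bar.
Slowest is C at 2/3 chords/bar.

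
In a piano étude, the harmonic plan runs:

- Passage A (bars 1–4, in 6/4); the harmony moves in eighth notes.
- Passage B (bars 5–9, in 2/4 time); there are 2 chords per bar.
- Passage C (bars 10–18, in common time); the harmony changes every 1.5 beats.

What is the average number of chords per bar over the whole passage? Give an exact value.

41/9 chords per bar

A: 4 × 6 = 24 beats ÷ 0.5 = 48 chords.
B: 5 × 2 = 10 beats ÷ 1 = 10 chords.
C: 9 × 4 = 36 beats ÷ 1.5 = 24 chords.
Overall: 82 chords over 18 bars → 82/18 = 41/9 chords per bar.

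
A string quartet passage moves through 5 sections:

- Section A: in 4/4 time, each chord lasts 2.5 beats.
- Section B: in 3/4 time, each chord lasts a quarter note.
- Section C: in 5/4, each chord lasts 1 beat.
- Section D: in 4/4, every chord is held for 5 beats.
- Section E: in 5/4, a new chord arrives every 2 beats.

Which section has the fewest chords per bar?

A: each chord is 2.5 beats in 4/4, so 1.6 per bar.
B: each chord is 1 beat in 3/4, so 3 per bar.
C: each chord is 1 beat in 5/4, so 5 per bar.
D: each chord is 5 beats in 4/4, so 0.8 per bar.
E: each chord is 2 beats in 5/4, so 2.5 per bar.
Slowest is D at 0.8 chords/bar.

Section D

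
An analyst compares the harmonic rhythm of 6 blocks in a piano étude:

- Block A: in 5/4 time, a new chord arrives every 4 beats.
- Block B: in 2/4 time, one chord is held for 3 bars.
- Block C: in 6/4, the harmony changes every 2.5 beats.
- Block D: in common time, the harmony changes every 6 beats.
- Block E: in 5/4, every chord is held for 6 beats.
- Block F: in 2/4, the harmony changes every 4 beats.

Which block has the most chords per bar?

A: each chord is 4 beats in 5/4, so 1.25 per bar.
B: each chord is 6 beats in 2/4, so 1/3 per bar.
C: each chord is 2.5 beats in 6/4, so 2.4 per bar.
D: each chord is 6 beats in 4/4, so 2/3 per bar.
E: each chord is 6 beats in 5/4, so 5/6 per bar.
F: each chord is 4 beats in 2/4, so 0.5 per bar.
Fastest is C at 2.4 chords/bar.

Block C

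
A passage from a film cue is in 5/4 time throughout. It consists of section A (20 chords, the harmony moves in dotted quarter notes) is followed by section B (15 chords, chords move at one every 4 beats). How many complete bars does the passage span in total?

18 bars

A: 20 × 1.5 = 30 beats = 6 bars.
B: 15 × 4 = 60 beats = 12 bars.
Total: 6 + 12 = 18 bars.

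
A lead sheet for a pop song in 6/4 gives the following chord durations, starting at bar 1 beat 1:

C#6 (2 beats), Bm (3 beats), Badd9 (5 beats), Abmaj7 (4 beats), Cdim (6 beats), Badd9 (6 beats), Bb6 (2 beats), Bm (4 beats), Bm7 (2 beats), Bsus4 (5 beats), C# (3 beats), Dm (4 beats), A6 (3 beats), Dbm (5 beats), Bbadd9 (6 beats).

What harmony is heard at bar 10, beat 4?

Bbadd9

Beat 4 of bar 10 is beat (10−1)×6 + 4 = 58 overall.
Running totals: C#6 ends at 2, Bm ends at 5, Badd9 ends at 10, Abmaj7 ends at 14, Cdim ends at 20, Badd9 ends at 26, Bb6 ends at 28, Bm ends at 32, Bm7 ends at 34, Bsus4 ends at 39, C# ends at 42, Dm ends at 46, A6 ends at 49, Dbm ends at 54, Bbadd9 ends at 60.
Beat 58 falls within Bbadd9.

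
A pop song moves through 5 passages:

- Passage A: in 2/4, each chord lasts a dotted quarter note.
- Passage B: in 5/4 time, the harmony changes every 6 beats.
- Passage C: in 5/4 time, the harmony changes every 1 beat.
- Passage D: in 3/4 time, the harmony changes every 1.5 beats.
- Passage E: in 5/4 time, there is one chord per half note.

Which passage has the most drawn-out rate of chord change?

A: each chord is 1.5 beats in 2/4, so 4/3 per bar.
B: each chord is 6 beats in 5/4, so 5/6 per bar.
C: each chord is 1 beat in 5/4, so 5 per bar.
D: each chord is 1.5 beats in 3/4, so 2 per bar.
E: each chord is 2 beats in 5/4, so 2.5 per bar.
Slowest is B at 5/6 chords/bar.

Passage B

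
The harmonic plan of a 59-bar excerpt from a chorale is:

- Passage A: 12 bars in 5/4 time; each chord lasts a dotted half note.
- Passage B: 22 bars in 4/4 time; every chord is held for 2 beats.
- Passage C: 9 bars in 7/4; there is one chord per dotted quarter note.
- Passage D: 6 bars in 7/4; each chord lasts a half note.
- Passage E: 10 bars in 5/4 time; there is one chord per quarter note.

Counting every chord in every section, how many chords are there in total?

177 chords

A has 60 beats and chords last 3 each, so 20 chords.
B has 88 beats and chords last 2 each, so 44 chords.
C has 63 beats and chords last 1.5 each, so 42 chords.
D has 42 beats and chords last 2 each, so 21 chords.
E has 50 beats and chords last 1 each, so 50 chords.
Total: 20 + 44 + 42 + 21 + 50 = 177.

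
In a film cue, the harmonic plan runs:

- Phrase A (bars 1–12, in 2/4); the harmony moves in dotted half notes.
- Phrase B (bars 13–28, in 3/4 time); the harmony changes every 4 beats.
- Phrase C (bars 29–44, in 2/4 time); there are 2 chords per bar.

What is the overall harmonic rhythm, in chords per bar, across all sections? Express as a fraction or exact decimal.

A: 12 bars of 2 beats is 24 beats; at 3 beats each that's 8 chords.
B: 16 bars of 3 beats is 48 beats; at 4 beats each that's 12 chords.
C: 16 bars of 2 beats is 32 beats; at 1 beat each that's 32 chords.
Overall: 52 chords over 44 bars → 52/44 = 13/11 chords per bar.

13/11 chords per bar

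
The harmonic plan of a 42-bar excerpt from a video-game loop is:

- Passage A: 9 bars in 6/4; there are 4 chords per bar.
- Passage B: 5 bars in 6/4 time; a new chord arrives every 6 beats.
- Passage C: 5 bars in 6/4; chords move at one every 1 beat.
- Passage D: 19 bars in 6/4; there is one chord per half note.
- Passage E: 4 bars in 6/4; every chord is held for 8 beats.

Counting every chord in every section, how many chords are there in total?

131 chords

A: 9·6 = 54 beats, 54/1.5 = 36 chords.
B: 5·6 = 30 beats, 30/6 = 5 chords.
C: 5·6 = 30 beats, 30/1 = 30 chords.
D: 19·6 = 114 beats, 114/2 = 57 chords.
E: 4·6 = 24 beats, 24/8 = 3 chords.
Total: 36 + 5 + 30 + 57 + 3 = 131.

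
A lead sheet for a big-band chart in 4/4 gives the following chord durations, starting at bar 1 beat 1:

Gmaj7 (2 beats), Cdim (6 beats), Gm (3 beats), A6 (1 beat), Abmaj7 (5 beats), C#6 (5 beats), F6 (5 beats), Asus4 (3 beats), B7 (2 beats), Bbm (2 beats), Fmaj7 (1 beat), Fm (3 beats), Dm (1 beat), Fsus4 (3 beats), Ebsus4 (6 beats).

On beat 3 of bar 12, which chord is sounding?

Ebsus4

Beat 3 of bar 12 is beat (12−1)×4 + 3 = 47 overall.
Running totals: Gmaj7 ends at 2, Cdim ends at 8, Gm ends at 11, A6 ends at 12, Abmaj7 ends at 17, C#6 ends at 22, F6 ends at 27, Asus4 ends at 30, B7 ends at 32, Bbm ends at 34, Fmaj7 ends at 35, Fm ends at 38, Dm ends at 39, Fsus4 ends at 42, Ebsus4 ends at 48.
Beat 47 falls within Ebsus4.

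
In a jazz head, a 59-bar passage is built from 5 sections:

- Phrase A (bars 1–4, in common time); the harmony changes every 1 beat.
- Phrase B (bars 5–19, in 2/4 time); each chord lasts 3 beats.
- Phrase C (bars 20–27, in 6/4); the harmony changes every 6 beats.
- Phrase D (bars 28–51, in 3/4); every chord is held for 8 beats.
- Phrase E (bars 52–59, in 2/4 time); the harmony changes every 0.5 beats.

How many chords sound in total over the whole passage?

A: 4·4 = 16 beats, 16/1 = 16 chords.
B: 15·2 = 30 beats, 30/3 = 10 chords.
C: 8·6 = 48 beats, 48/6 = 8 chords.
D: 24·3 = 72 beats, 72/8 = 9 chords.
E: 8·2 = 16 beats, 16/0.5 = 32 chords.
Total: 16 + 10 + 8 + 9 + 32 = 75.

75 chords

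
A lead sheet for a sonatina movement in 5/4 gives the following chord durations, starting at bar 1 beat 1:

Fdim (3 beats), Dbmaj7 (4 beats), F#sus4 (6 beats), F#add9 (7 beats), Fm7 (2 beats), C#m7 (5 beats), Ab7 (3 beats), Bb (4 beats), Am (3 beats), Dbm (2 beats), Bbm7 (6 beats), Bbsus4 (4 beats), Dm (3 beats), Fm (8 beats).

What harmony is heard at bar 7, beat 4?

Beat 4 of bar 7 is beat (7−1)×5 + 4 = 34 overall.
Running totals: Fdim ends at 3, Dbmaj7 ends at 7, F#sus4 ends at 13, F#add9 ends at 20, Fm7 ends at 22, C#m7 ends at 27, Ab7 ends at 30, Bb ends at 34.
Beat 34 falls within Bb.

Bb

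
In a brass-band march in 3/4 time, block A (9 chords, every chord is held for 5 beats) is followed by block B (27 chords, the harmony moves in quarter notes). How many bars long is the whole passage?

A: 9 × 5 = 45 beats = 15 bars.
B: 27 × 1 = 27 beats = 9 bars.
Total: 15 + 9 = 24 bars.

24 bars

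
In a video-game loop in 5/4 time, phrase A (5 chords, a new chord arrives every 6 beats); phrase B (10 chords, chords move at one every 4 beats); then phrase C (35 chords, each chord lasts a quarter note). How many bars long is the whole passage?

21 bars

A: 5 × 6 = 30 beats = 6 bars.
B: 10 × 4 = 40 beats = 8 bars.
C: 35 × 1 = 35 beats = 7 bars.
Total: 6 + 8 + 7 = 21 bars.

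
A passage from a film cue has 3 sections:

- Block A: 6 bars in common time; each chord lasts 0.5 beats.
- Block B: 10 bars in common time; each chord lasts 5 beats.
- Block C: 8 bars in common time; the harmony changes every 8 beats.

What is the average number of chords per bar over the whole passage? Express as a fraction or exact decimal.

2.5 chords per bar

A: 6 bars of 4 beats is 24 beats; at 0.5 beats each that's 48 chords.
B: 10 bars of 4 beats is 40 beats; at 5 beats each that's 8 chords.
C: 8 bars of 4 beats is 32 beats; at 8 beats each that's 4 chords.
Overall: 60 chords over 24 bars → 60/24 = 2.5 chords per bar.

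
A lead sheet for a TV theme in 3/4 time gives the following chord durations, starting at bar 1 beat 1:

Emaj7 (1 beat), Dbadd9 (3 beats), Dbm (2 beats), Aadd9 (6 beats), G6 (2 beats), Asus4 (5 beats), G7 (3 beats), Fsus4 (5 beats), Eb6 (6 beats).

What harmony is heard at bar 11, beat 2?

Beat 2 of bar 11 is beat (11−1)×3 + 2 = 32 overall.
Running totals: Emaj7 ends at 1, Dbadd9 ends at 4, Dbm ends at 6, Aadd9 ends at 12, G6 ends at 14, Asus4 ends at 19, G7 ends at 22, Fsus4 ends at 27, Eb6 ends at 33.
Beat 32 falls within Eb6.

Eb6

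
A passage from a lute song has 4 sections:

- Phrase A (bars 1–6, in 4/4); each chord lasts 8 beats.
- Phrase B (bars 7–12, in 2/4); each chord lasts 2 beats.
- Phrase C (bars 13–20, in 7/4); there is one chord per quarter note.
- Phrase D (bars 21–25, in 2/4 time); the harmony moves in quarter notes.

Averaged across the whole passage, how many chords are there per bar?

A: 6 bars of 4 beats is 24 beats; at 8 beats each that's 3 chords.
B: 6 bars of 2 beats is 12 beats; at 2 beats each that's 6 chords.
C: 8 bars of 7 beats is 56 beats; at 1 beat each that's 56 chords.
D: 5 bars of 2 beats is 10 beats; at 1 beat each that's 10 chords.
Overall: 75 chords over 25 bars → 75/25 = 3 chords per bar.

3 chords per bar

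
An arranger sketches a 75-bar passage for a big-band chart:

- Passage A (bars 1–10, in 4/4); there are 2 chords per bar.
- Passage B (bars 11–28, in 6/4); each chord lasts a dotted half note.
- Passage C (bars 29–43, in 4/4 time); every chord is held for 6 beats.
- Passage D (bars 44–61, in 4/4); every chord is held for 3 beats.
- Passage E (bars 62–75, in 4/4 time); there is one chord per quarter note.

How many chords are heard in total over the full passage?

A: 10·4 = 40 beats, 40/2 = 20 chords.
B: 18·6 = 108 beats, 108/3 = 36 chords.
C: 15·4 = 60 beats, 60/6 = 10 chords.
D: 18·4 = 72 beats, 72/3 = 24 chords.
E: 14·4 = 56 beats, 56/1 = 56 chords.
Total: 20 + 36 + 10 + 24 + 56 = 146.

146 chords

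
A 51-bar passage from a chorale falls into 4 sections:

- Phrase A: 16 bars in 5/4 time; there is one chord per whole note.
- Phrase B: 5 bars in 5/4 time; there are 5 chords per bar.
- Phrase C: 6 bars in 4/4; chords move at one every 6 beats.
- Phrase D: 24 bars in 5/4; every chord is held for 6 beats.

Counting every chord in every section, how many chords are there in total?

A: 16·5 = 80 beats, 80/4 = 20 chords.
B: 5·5 = 25 beats, 25/1 = 25 chords.
C: 6·4 = 24 beats, 24/6 = 4 chords.
D: 24·5 = 120 beats, 120/6 = 20 chords.
Total: 20 + 25 + 4 + 20 = 69.

69 chords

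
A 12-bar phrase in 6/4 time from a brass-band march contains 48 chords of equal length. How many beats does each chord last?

1.5 beats

12 bars × 6 beats/bar = 72 beats total.
72 beats ÷ 48 chords = 1.5 beats per chord.
(That is a dotted quarter note.)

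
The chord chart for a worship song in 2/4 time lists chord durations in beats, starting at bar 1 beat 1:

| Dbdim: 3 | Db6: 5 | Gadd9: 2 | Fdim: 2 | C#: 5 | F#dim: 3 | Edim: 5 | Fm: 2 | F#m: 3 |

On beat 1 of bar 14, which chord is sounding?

Beat 1 of bar 14 is beat (14−1)×2 + 1 = 27 overall.
Running totals: Dbdim ends at 3, Db6 ends at 8, Gadd9 ends at 10, Fdim ends at 12, C# ends at 17, F#dim ends at 20, Edim ends at 25, Fm ends at 27.
Beat 27 falls within Fm.

Fm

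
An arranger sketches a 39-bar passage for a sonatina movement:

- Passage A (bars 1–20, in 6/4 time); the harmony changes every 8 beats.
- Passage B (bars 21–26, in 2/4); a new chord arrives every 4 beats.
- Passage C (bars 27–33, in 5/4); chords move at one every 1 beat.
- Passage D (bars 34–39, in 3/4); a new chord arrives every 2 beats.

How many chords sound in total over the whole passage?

A has 120 beats and chords last 8 each, so 15 chords.
B has 12 beats and chords last 4 each, so 3 chords.
C has 35 beats and chords last 1 each, so 35 chords.
D has 18 beats and chords last 2 each, so 9 chords.
Total: 15 + 3 + 35 + 9 = 62.

62 chords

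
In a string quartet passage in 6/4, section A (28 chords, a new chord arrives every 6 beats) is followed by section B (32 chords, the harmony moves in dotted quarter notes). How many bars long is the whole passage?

36 bars

A: 28 × 6 = 168 beats = 28 bars.
B: 32 × 1.5 = 48 beats = 8 bars.
Total: 28 + 8 = 36 bars.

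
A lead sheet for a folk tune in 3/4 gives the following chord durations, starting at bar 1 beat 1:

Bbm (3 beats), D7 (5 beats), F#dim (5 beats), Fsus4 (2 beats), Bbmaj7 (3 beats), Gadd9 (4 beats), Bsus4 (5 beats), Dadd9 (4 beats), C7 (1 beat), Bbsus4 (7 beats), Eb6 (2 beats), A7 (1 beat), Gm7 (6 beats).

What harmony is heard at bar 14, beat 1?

Beat 1 of bar 14 is beat (14−1)×3 + 1 = 40 overall.
Running totals: Bbm ends at 3, D7 ends at 8, F#dim ends at 13, Fsus4 ends at 15, Bbmaj7 ends at 18, Gadd9 ends at 22, Bsus4 ends at 27, Dadd9 ends at 31, C7 ends at 32, Bbsus4 ends at 39, Eb6 ends at 41.
Beat 40 falls within Eb6.

Eb6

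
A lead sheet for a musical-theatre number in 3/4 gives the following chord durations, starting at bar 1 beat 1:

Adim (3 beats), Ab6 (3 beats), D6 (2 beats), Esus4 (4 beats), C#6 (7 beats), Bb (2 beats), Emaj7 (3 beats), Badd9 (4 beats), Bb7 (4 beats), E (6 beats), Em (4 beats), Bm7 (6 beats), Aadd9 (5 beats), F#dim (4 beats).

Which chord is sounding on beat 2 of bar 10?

Bb7

Beat 2 of bar 10 is beat (10−1)×3 + 2 = 29 overall.
Running totals: Adim ends at 3, Ab6 ends at 6, D6 ends at 8, Esus4 ends at 12, C#6 ends at 19, Bb ends at 21, Emaj7 ends at 24, Badd9 ends at 28, Bb7 ends at 32.
Beat 29 falls within Bb7.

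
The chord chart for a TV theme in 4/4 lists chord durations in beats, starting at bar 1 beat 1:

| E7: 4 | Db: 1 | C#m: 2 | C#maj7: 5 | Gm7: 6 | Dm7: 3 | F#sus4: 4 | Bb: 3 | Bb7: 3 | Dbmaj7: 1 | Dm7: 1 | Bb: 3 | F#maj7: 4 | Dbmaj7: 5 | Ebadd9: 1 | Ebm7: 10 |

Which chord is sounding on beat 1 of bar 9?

Dm7

Beat 1 of bar 9 is beat (9−1)×4 + 1 = 33 overall.
Running totals: E7 ends at 4, Db ends at 5, C#m ends at 7, C#maj7 ends at 12, Gm7 ends at 18, Dm7 ends at 21, F#sus4 ends at 25, Bb ends at 28, Bb7 ends at 31, Dbmaj7 ends at 32, Dm7 ends at 33.
Beat 33 falls within Dm7.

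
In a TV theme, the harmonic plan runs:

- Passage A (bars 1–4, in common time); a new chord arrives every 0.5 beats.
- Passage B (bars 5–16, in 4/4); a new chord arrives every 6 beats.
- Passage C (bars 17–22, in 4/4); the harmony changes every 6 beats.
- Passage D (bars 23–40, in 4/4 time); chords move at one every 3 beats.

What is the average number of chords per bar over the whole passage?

1.7 chords per bar

A: 4 × 4 = 16 beats ÷ 0.5 = 32 chords.
B: 12 × 4 = 48 beats ÷ 6 = 8 chords.
C: 6 × 4 = 24 beats ÷ 6 = 4 chords.
D: 18 × 4 = 72 beats ÷ 3 = 24 chords.
Overall: 68 chords over 40 bars → 68/40 = 1.7 chords per bar.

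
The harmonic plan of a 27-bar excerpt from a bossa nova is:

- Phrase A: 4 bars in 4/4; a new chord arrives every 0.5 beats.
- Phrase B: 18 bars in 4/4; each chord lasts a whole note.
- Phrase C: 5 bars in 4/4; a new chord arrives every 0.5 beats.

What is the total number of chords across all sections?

90 chords

A: 4 bars × 4 beats = 16 beats; 0.5 beats/chord → 32 chords.
B: 18 bars × 4 beats = 72 beats; 4 beats/chord → 18 chords.
C: 5 bars × 4 beats = 20 beats; 0.5 beats/chord → 40 chords.
Total: 32 + 18 + 40 = 90.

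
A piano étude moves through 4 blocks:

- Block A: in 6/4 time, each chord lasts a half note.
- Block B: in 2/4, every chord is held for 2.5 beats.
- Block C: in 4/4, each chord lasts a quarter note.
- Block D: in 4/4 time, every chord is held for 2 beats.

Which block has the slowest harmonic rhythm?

Block B

A: 6/2 = 3 chords/bar.
B: 2/2.5 = 0.8 chords/bar.
C: 4/1 = 4 chords/bar.
D: 4/2 = 2 chords/bar.
Slowest is B at 0.8 chords/bar.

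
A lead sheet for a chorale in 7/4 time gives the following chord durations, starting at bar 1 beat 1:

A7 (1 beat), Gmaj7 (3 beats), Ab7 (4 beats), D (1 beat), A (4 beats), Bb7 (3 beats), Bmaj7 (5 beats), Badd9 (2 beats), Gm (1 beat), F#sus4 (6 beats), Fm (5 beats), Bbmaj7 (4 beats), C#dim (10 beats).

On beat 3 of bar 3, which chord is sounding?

Bmaj7

Beat 3 of bar 3 is beat (3−1)×7 + 3 = 17 overall.
Running totals: A7 ends at 1, Gmaj7 ends at 4, Ab7 ends at 8, D ends at 9, A ends at 13, Bb7 ends at 16, Bmaj7 ends at 21.
Beat 17 falls within Bmaj7.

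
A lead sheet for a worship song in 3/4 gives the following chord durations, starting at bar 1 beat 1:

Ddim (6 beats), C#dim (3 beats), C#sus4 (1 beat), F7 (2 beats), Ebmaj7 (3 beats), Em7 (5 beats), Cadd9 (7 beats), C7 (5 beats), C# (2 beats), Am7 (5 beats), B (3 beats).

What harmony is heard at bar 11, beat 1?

Beat 1 of bar 11 is beat (11−1)×3 + 1 = 31 overall.
Running totals: Ddim ends at 6, C#dim ends at 9, C#sus4 ends at 10, F7 ends at 12, Ebmaj7 ends at 15, Em7 ends at 20, Cadd9 ends at 27, C7 ends at 32.
Beat 31 falls within C7.

C7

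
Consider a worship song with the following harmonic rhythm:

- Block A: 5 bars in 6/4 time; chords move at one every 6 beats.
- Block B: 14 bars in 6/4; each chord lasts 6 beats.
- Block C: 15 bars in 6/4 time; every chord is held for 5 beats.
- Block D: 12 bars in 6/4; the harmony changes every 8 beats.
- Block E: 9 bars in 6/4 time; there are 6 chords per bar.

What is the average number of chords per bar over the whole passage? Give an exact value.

A: 5 × 6 = 30 beats ÷ 6 = 5 chords.
B: 14 × 6 = 84 beats ÷ 6 = 14 chords.
C: 15 × 6 = 90 beats ÷ 5 = 18 chords.
D: 12 × 6 = 72 beats ÷ 8 = 9 chords.
E: 9 × 6 = 54 beats ÷ 1 = 54 chords.
Overall: 100 chords over 55 bars → 100/55 = 20/11 chords per bar.

20/11 chords per bar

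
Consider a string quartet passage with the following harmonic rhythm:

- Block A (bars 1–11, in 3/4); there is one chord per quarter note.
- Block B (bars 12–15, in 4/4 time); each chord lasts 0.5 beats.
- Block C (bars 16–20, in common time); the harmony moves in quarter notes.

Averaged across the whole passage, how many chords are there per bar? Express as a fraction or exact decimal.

4.25 chords per bar

A: 11 × 3 = 33 beats ÷ 1 = 33 chords.
B: 4 × 4 = 16 beats ÷ 0.5 = 32 chords.
C: 5 × 4 = 20 beats ÷ 1 = 20 chords.
Overall: 85 chords over 20 bars → 85/20 = 4.25 chords per bar.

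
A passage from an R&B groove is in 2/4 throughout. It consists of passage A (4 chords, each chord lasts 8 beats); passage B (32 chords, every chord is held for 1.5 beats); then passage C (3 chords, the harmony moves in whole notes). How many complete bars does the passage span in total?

46 bars

A: 4 × 8 = 32 beats = 16 bars.
B: 32 × 1.5 = 48 beats = 24 bars.
C: 3 × 4 = 12 beats = 6 bars.
Total: 16 + 24 + 6 = 46 bars.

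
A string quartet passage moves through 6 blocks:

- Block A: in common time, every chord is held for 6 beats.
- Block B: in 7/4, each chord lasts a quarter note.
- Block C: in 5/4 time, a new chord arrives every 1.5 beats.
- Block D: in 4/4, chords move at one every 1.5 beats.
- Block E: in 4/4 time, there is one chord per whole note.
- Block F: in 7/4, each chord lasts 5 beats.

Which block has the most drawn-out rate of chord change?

Block A

A: 4/6 = 2/3 chords/bar.
B: 7/1 = 7 chords/bar.
C: 5/1.5 = 10/3 chords/bar.
D: 4/1.5 = 8/3 chords/bar.
E: 4/4 = 1 chord/bar.
F: 7/5 = 1.4 chords/bar.
Slowest is A at 2/3 chords/bar.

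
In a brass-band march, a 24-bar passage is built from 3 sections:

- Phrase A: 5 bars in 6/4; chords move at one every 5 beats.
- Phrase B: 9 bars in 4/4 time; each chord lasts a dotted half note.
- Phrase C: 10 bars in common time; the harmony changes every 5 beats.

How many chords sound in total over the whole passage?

26 chords

A: 5·6 = 30 beats, 30/5 = 6 chords.
B: 9·4 = 36 beats, 36/3 = 12 chords.
C: 10·4 = 40 beats, 40/5 = 8 chords.
Total: 6 + 12 + 8 = 26.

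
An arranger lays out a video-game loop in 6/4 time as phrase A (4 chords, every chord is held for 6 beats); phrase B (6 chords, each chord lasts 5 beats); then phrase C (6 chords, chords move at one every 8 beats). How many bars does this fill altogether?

17 bars

A: 4 × 6 = 24 beats = 4 bars.
B: 6 × 5 = 30 beats = 5 bars.
C: 6 × 8 = 48 beats = 8 bars.
Total: 4 + 5 + 8 = 17 bars.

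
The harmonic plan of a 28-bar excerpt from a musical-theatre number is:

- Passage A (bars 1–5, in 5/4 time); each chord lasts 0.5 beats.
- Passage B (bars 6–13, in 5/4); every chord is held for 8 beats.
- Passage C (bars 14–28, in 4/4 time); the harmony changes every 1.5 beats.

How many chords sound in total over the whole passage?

A: 5 bars × 5 beats = 25 beats; 0.5 beats/chord → 50 chords.
B: 8 bars × 5 beats = 40 beats; 8 beats/chord → 5 chords.
C: 15 bars × 4 beats = 60 beats; 1.5 beats/chord → 40 chords.
Total: 50 + 5 + 40 = 95.

95 chords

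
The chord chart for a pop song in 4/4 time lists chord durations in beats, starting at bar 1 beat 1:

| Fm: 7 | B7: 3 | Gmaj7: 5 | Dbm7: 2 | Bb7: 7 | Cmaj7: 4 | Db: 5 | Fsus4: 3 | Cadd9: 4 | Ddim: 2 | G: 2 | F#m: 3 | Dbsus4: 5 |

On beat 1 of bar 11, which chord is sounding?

Beat 1 of bar 11 is beat (11−1)×4 + 1 = 41 overall.
Running totals: Fm ends at 7, B7 ends at 10, Gmaj7 ends at 15, Dbm7 ends at 17, Bb7 ends at 24, Cmaj7 ends at 28, Db ends at 33, Fsus4 ends at 36, Cadd9 ends at 40, Ddim ends at 42.
Beat 41 falls within Ddim.

Ddim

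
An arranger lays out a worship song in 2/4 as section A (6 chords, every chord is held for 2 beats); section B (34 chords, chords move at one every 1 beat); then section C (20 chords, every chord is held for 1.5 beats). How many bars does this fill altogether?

38 bars

A: 6 × 2 = 12 beats = 6 bars.
B: 34 × 1 = 34 beats = 17 bars.
C: 20 × 1.5 = 30 beats = 15 bars.
Total: 6 + 17 + 15 = 38 bars.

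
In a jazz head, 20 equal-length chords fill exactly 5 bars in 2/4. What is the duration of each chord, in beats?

0.5 beats

5 bars × 2 beats/bar = 10 beats total.
10 beats ÷ 20 chords = 0.5 beats per chord.
(That is an eighth note.)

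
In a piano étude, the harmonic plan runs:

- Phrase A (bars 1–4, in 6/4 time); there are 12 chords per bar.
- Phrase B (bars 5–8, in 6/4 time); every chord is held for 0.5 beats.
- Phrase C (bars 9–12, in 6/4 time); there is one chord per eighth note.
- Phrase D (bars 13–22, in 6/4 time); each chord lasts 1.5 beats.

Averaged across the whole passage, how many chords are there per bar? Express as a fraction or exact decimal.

92/11 chords per bar

A: 4 bars of 6 beats is 24 beats; at 0.5 beats each that's 48 chords.
B: 4 bars of 6 beats is 24 beats; at 0.5 beats each that's 48 chords.
C: 4 bars of 6 beats is 24 beats; at 0.5 beats each that's 48 chords.
D: 10 bars of 6 beats is 60 beats; at 1.5 beats each that's 40 chords.
Overall: 184 chords over 22 bars → 184/22 = 92/11 chords per bar.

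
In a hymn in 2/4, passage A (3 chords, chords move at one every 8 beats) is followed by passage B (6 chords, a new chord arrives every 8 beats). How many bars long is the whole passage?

A: 3 × 8 = 24 beats = 12 bars.
B: 6 × 8 = 48 beats = 24 bars.
Total: 12 + 24 = 36 bars.

36 bars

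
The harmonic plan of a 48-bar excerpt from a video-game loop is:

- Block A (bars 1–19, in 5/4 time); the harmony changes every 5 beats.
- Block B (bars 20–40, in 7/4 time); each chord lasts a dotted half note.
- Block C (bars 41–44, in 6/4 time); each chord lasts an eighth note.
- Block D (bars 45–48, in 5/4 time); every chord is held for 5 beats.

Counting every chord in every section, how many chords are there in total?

120 chords

A has 95 beats and chords last 5 each, so 19 chords.
B has 147 beats and chords last 3 each, so 49 chords.
C has 24 beats and chords last 0.5 each, so 48 chords.
D has 20 beats and chords last 5 each, so 4 chords.
Total: 19 + 49 + 48 + 4 = 120.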